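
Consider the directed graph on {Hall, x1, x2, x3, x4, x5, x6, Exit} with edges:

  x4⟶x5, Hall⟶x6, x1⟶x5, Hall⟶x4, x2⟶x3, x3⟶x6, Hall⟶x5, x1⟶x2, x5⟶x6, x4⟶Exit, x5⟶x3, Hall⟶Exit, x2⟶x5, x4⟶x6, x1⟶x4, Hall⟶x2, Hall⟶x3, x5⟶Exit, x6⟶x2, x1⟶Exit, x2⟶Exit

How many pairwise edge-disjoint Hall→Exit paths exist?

4

Assign every edge capacity 1; by Menger, the answer equals the max flow.
Path Hall→Exit (+1); total 1.
Path Hall→x2→Exit (+1); total 2.
Path Hall→x4→Exit (+1); total 3.
Path Hall→x5→Exit (+1); total 4.
No residual Hall→Exit path; max flow = 4.
Certifying cut of size 4: {Hall→Exit, Hall→x4, x2→Exit, x5→Exit}.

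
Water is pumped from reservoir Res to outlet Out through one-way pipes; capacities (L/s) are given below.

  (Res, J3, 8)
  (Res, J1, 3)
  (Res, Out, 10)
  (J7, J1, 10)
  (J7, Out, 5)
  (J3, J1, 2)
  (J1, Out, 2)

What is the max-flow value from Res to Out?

12

Augment Res→Out: bottleneck 10, flow now 10.
Augment Res→J1→Out: bottleneck 2, flow now 12.
No augmenting path remains; maximum flow = 12.
In the residual graph, reachable from Res: {Res, J3, J1}.
Min-cut edges: Res→Out (10), J1→Out (2); capacity 10 + 2 = 12.
This cut is saturated, so no flow can exceed 12.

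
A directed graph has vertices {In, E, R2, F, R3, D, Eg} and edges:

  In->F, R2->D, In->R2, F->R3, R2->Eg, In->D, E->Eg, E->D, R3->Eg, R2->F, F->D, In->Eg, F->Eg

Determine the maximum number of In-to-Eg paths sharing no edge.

3

Assign every edge capacity 1; by Menger, the answer equals the max flow.
Path In→Eg (+1); total 1.
Path In→R2→Eg (+1); total 2.
Path In→F→Eg (+1); total 3.
No residual In→Eg path; max flow = 3.
Certifying cut of size 3: {In→Eg, In→F, In→R2}.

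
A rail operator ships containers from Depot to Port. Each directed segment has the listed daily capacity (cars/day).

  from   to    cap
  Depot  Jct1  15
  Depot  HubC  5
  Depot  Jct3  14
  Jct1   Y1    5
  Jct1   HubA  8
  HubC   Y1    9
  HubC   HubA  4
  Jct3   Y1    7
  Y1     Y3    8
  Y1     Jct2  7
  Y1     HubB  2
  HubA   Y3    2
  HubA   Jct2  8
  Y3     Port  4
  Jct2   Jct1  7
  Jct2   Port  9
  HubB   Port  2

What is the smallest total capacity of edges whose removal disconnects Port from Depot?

Augment Depot→Jct1→Y1→Y3→Port: bottleneck 4, flow now 4.
Augment Depot→Jct1→Y1→Jct2→Port: bottleneck 1, flow now 5.
Augment Depot→Jct1→HubA→Jct2→Port: bottleneck 8, flow now 13.
Augment Depot→HubC→Y1→HubB→Port: bottleneck 2, flow now 15.
No augmenting path remains; maximum flow = 15.
By max-flow min-cut, the minimum cut capacity equals the max flow.
In the residual graph, reachable from Depot: {Depot, Jct1, HubC, Jct3, Y1, HubA, Y3, Jct2}.
Min-cut edges: Y1→HubB (2), Y3→Port (4), Jct2→Port (9); capacity 2 + 4 + 9 = 15.

15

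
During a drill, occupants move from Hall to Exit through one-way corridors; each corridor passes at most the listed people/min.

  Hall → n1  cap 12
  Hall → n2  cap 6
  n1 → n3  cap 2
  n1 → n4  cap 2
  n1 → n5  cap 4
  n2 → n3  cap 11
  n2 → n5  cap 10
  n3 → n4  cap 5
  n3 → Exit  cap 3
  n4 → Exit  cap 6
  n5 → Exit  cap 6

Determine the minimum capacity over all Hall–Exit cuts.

14

Augment Hall→n1→n3→Exit: bottleneck 2, flow now 2.
Augment Hall→n1→n4→Exit: bottleneck 2, flow now 4.
Augment Hall→n1→n5→Exit: bottleneck 4, flow now 8.
Augment Hall→n2→n3→Exit: bottleneck 1, flow now 9.
Augment Hall→n2→n5→Exit: bottleneck 2, flow now 11.
Augment Hall→n2→n3→n4→Exit: bottleneck 3, flow now 14.
No augmenting path remains; maximum flow = 14.
By max-flow min-cut, the minimum cut capacity equals the max flow.
In the residual graph, reachable from Hall: {Hall, n1}.
Min-cut edges: Hall→n2 (6), n1→n3 (2), n1→n4 (2), n1→n5 (4); capacity 6 + 2 + 2 + 4 = 14.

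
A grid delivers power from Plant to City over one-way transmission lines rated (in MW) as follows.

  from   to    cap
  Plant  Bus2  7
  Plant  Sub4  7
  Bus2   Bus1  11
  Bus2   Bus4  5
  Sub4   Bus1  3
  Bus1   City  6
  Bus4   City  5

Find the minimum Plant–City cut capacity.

10

Augment Plant→Bus2→Bus1→City: bottleneck 6, flow now 6.
Augment Plant→Bus2→Bus4→City: bottleneck 1, flow now 7.
Augment Plant→Sub4→Bus1→Bus2→Bus4→City: bottleneck 3, flow now 10. (uses reverse residual edge)
No augmenting path remains; maximum flow = 10.
By max-flow min-cut, the minimum cut capacity equals the max flow.
In the residual graph, reachable from Plant: {Plant, Sub4}.
Min-cut edges: Plant→Bus2 (7), Sub4→Bus1 (3); capacity 7 + 3 = 10.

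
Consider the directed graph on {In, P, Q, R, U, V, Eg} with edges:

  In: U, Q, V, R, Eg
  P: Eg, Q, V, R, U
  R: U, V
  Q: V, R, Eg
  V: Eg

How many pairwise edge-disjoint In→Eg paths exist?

3

Assign every edge capacity 1; by Menger, the answer equals the max flow.
Path In→Eg (+1); total 1.
Path In→Q→Eg (+1); total 2.
Path In→V→Eg (+1); total 3.
No residual In→Eg path; max flow = 3.
Certifying cut of size 3: {In→Eg, In→Q, V→Eg}.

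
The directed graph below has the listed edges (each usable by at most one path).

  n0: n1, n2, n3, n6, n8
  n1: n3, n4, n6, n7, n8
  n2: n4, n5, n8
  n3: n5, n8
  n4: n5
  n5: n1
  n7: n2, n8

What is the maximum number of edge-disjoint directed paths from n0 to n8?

4

Assign every edge capacity 1; by Menger, the answer equals the max flow.
Path n0→n8 (+1); total 1.
Path n0→n1→n8 (+1); total 2.
Path n0→n2→n8 (+1); total 3.
Path n0→n3→n8 (+1); total 4.
No residual n0→n8 path; max flow = 4.
Certifying cut of size 4: {n0→n1, n0→n2, n0→n3, n0→n8}.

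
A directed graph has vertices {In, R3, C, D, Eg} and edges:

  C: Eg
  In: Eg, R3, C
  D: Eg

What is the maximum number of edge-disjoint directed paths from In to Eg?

2

Assign every edge capacity 1; by Menger, the answer equals the max flow.
Path In→Eg (+1); total 1.
Path In→C→Eg (+1); total 2.
No residual In→Eg path; max flow = 2.
Certifying cut of size 2: {In→C, In→Eg}.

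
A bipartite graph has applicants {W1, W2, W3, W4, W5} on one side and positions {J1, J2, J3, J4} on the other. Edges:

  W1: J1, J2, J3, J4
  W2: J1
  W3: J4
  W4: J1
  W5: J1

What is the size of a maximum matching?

Unit-capacity flow: source→left, listed edges, right→sink; max matching = max flow.
Augmenting path W1→J1 (+1); matched 1.
Augmenting path W3→J4 (+1); matched 2.
Augmenting path W2→J1→W1→J2 (+1); matched 3.
No augmenting path remains; maximum matching = 3.
König certificate: {W1, W3, J1} is a vertex cover of size 3 (every listed pair touches it), so no matching can be larger.

3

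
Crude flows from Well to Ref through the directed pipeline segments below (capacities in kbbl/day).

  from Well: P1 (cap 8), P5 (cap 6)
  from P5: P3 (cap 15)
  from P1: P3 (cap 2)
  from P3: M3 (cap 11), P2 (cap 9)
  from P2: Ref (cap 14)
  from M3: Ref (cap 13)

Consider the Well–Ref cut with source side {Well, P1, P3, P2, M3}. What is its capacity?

Edges leaving {Well, P1, P3, P2, M3}: Well→P5 (6), P2→Ref (14), M3→Ref (13).
Cut capacity = 6 + 14 + 13 = 33.

33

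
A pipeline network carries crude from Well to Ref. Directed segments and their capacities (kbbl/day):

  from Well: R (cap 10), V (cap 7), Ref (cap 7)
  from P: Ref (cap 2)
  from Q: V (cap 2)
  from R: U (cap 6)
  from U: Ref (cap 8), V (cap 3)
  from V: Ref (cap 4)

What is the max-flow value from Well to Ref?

Augment Well→Ref: bottleneck 7, flow now 7.
Augment Well→V→Ref: bottleneck 4, flow now 11.
Augment Well→R→U→Ref: bottleneck 6, flow now 17.
No augmenting path remains; maximum flow = 17.
In the residual graph, reachable from Well: {Well, R, V}.
Min-cut edges: Well→Ref (7), R→U (6), V→Ref (4); capacity 7 + 6 + 4 = 17.
This cut is saturated, so no flow can exceed 17.

17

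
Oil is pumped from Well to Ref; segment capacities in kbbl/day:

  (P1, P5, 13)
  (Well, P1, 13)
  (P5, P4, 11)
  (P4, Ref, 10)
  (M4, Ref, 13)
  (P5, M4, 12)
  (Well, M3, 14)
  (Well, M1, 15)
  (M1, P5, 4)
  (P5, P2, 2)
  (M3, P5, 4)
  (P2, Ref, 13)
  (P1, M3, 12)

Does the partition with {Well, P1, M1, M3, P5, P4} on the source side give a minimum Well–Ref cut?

No — its capacity is 24, but the minimum cut has capacity 21.

Given cut capacity: 12 + 2 + 10 = 24.
Augment Well→P1→P5→P4→Ref: bottleneck 10, flow now 10.
Augment Well→P1→P5→M4→Ref: bottleneck 3, flow now 13.
Augment Well→M1→P5→M4→Ref: bottleneck 4, flow now 17.
Augment Well→M3→P5→M4→Ref: bottleneck 4, flow now 21.
No augmenting path remains; maximum flow = 21.
In the residual graph, reachable from Well: {Well, M1, M3}.
Min-cut edges: Well→P1 (13), M1→P5 (4), M3→P5 (4); capacity 13 + 4 + 4 = 21.
Cut capacity 24 exceeds the max flow 21, so it is not minimum.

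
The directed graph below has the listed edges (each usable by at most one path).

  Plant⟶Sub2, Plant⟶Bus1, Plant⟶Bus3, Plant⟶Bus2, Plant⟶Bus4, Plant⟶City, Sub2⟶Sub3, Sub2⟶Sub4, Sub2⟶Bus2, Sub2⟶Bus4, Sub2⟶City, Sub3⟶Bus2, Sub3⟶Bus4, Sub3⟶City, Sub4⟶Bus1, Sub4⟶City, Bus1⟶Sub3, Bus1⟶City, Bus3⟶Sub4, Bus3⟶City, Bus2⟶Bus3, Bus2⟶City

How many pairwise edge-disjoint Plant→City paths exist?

Assign every edge capacity 1; by Menger, the answer equals the max flow.
Path Plant→City (+1); total 1.
Path Plant→Sub2→City (+1); total 2.
Path Plant→Bus1→City (+1); total 3.
Path Plant→Bus3→City (+1); total 4.
Path Plant→Bus2→City (+1); total 5.
No residual Plant→City path; max flow = 5.
Certifying cut of size 5: {Plant→Bus1, Plant→Bus2, Plant→Bus3, Plant→City, Plant→Sub2}.

5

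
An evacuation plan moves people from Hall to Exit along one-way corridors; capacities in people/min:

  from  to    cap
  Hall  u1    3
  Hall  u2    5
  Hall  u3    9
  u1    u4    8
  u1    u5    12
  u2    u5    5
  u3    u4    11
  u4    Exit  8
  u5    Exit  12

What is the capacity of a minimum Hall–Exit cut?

Augment Hall→u1→u4→Exit: bottleneck 3, flow now 3.
Augment Hall→u2→u5→Exit: bottleneck 5, flow now 8.
Augment Hall→u3→u4→Exit: bottleneck 5, flow now 13.
Augment Hall→u3→u4→u1→u5→Exit: bottleneck 3, flow now 16. (uses reverse residual edge)
No augmenting path remains; maximum flow = 16.
By max-flow min-cut, the minimum cut capacity equals the max flow.
In the residual graph, reachable from Hall: {Hall, u3, u4}.
Min-cut edges: Hall→u1 (3), Hall→u2 (5), u4→Exit (8); capacity 3 + 5 + 8 = 16.

16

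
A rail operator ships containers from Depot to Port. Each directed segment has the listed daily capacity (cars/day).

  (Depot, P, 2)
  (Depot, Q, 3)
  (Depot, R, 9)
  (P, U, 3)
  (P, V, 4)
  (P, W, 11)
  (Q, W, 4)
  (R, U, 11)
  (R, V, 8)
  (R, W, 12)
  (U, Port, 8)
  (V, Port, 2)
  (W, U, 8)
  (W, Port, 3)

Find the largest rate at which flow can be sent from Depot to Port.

Augment Depot→P→U→Port: bottleneck 2, flow now 2.
Augment Depot→Q→W→Port: bottleneck 3, flow now 5.
Augment Depot→R→U→Port: bottleneck 6, flow now 11.
Augment Depot→R→V→Port: bottleneck 2, flow now 13.
No augmenting path remains; maximum flow = 13.
In the residual graph, reachable from Depot: {Depot, P, Q, R, U, V, W}.
Min-cut edges: U→Port (8), V→Port (2), W→Port (3); capacity 8 + 2 + 3 = 13.
This cut is saturated, so no flow can exceed 13.

13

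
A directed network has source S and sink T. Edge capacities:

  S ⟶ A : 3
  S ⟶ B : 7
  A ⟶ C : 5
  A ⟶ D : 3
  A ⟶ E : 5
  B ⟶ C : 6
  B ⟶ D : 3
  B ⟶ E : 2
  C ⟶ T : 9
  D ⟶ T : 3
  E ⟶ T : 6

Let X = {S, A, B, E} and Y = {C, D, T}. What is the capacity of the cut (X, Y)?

23

Edges leaving {S, A, B, E}: A→C (5), A→D (3), B→C (6), B→D (3), E→T (6).
Cut capacity = 5 + 3 + 6 + 3 + 6 = 23.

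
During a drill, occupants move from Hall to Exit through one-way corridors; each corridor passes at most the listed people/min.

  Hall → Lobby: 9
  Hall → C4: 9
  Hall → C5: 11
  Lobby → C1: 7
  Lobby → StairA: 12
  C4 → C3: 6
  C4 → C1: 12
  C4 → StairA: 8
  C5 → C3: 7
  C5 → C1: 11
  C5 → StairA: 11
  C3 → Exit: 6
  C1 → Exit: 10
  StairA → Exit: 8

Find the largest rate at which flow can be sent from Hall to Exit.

Augment Hall→Lobby→C1→Exit: bottleneck 7, flow now 7.
Augment Hall→Lobby→StairA→Exit: bottleneck 2, flow now 9.
Augment Hall→C4→C3→Exit: bottleneck 6, flow now 15.
Augment Hall→C4→C1→Exit: bottleneck 3, flow now 18.
Augment Hall→C5→StairA→Exit: bottleneck 6, flow now 24.
No augmenting path remains; maximum flow = 24.
In the residual graph, reachable from Hall: {Hall, Lobby, C4, C5, C3, C1, StairA}.
Min-cut edges: C3→Exit (6), C1→Exit (10), StairA→Exit (8); capacity 6 + 10 + 8 = 24.
This cut is saturated, so no flow can exceed 24.

24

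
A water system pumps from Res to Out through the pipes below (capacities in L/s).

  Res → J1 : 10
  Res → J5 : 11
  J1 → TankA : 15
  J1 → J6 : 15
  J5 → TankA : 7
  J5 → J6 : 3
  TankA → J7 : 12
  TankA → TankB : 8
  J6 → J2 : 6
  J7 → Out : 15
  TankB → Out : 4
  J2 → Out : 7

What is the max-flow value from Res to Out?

Augment Res→J1→TankA→J7→Out: bottleneck 10, flow now 10.
Augment Res→J5→TankA→J7→Out: bottleneck 2, flow now 12.
Augment Res→J5→TankA→TankB→Out: bottleneck 4, flow now 16.
Augment Res→J5→J6→J2→Out: bottleneck 3, flow now 19.
Augment Res→J5→TankA→J1→J6→J2→Out: bottleneck 1, flow now 20. (uses reverse residual edge)
No augmenting path remains; maximum flow = 20.
In the residual graph, reachable from Res: {Res, J5}.
Min-cut edges: Res→J1 (10), J5→TankA (7), J5→J6 (3); capacity 10 + 7 + 3 = 20.
This cut is saturated, so no flow can exceed 20.

20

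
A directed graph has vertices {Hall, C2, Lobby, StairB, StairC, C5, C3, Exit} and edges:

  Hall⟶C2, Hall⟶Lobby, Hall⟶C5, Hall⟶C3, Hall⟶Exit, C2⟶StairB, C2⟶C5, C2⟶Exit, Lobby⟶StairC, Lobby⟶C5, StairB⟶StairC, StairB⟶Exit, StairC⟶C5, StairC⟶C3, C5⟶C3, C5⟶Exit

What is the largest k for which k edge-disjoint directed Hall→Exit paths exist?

3

Assign every edge capacity 1; by Menger, the answer equals the max flow.
Path Hall→Exit (+1); total 1.
Path Hall→C2→Exit (+1); total 2.
Path Hall→C5→Exit (+1); total 3.
No residual Hall→Exit path; max flow = 3.
Certifying cut of size 3: {C5→Exit, Hall→C2, Hall→Exit}.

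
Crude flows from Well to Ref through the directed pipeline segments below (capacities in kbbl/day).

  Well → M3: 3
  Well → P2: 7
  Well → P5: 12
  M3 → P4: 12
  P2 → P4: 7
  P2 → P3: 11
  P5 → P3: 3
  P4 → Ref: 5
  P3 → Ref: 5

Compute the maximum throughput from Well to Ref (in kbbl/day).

10

Augment Well→M3→P4→Ref: bottleneck 3, flow now 3.
Augment Well→P2→P4→Ref: bottleneck 2, flow now 5.
Augment Well→P2→P3→Ref: bottleneck 5, flow now 10.
No augmenting path remains; maximum flow = 10.
In the residual graph, reachable from Well: {Well, M3, P2, P5, P4, P3}.
Min-cut edges: P4→Ref (5), P3→Ref (5); capacity 5 + 5 = 10.
This cut is saturated, so no flow can exceed 10.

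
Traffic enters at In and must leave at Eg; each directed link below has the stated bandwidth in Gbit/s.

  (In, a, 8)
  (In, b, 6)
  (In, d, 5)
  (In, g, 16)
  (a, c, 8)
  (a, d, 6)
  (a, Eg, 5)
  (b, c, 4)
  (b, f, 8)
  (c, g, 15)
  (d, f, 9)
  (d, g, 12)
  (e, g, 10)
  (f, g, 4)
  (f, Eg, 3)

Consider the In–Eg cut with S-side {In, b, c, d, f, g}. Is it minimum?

Given cut capacity: 8 + 3 = 11.
Augment In→a→Eg: bottleneck 5, flow now 5.
Augment In→b→f→Eg: bottleneck 3, flow now 8.
No augmenting path remains; maximum flow = 8.
In the residual graph, reachable from In: {In, a, b, c, d, f, g}.
Min-cut edges: a→Eg (5), f→Eg (3); capacity 5 + 3 = 8.
Cut capacity 11 exceeds the max flow 8, so it is not minimum.

No — its capacity is 11, but the minimum cut has capacity 8.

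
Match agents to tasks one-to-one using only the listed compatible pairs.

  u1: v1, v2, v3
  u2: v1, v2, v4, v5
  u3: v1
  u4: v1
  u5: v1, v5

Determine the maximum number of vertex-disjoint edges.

Unit-capacity flow: source→left, listed edges, right→sink; max matching = max flow.
Augmenting path u1→v1 (+1); matched 1.
Augmenting path u2→v2 (+1); matched 2.
Augmenting path u5→v5 (+1); matched 3.
Augmenting path u3→v1→u1→v3 (+1); matched 4.
No augmenting path remains; maximum matching = 4.
König certificate: {u1, u2, u5, v1} is a vertex cover of size 4 (every listed pair touches it), so no matching can be larger.

4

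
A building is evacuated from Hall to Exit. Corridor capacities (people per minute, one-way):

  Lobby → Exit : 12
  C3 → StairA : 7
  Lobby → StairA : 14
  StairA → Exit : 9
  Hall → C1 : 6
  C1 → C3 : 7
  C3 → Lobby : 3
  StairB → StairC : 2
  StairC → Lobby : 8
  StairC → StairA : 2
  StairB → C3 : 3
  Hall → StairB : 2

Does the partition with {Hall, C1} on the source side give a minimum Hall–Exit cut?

No — its capacity is 9, but the minimum cut has capacity 8.

Given cut capacity: 2 + 7 = 9.
Augment Hall→StairB→C3→StairA→Exit: bottleneck 2, flow now 2.
Augment Hall→C1→C3→StairA→Exit: bottleneck 5, flow now 7.
Augment Hall→C1→C3→Lobby→Exit: bottleneck 1, flow now 8.
No augmenting path remains; maximum flow = 8.
In the residual graph, reachable from Hall: {Hall}.
Min-cut edges: Hall→StairB (2), Hall→C1 (6); capacity 2 + 6 = 8.
Cut capacity 9 exceeds the max flow 8, so it is not minimum.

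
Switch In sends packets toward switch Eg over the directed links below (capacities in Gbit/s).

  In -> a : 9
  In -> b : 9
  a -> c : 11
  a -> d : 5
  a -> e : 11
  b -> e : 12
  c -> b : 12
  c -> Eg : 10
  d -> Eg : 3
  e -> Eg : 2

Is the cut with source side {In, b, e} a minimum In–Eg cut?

Yes — it is a minimum cut (capacity 11).

Given cut capacity: 9 + 2 = 11.
Augment In→a→c→Eg: bottleneck 9, flow now 9.
Augment In→b→e→Eg: bottleneck 2, flow now 11.
No augmenting path remains; maximum flow = 11.
Cut capacity 11 equals the max flow, so it is a minimum cut.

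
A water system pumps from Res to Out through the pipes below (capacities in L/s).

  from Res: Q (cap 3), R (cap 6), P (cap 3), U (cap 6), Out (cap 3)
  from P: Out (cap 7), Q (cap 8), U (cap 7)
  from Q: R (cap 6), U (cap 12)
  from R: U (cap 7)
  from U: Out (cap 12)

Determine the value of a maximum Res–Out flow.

18

Augment Res→Out: bottleneck 3, flow now 3.
Augment Res→P→Out: bottleneck 3, flow now 6.
Augment Res→U→Out: bottleneck 6, flow now 12.
Augment Res→Q→U→Out: bottleneck 3, flow now 15.
Augment Res→R→U→Out: bottleneck 3, flow now 18.
No augmenting path remains; maximum flow = 18.
In the residual graph, reachable from Res: {Res, Q, R, U}.
Min-cut edges: Res→P (3), Res→Out (3), U→Out (12); capacity 3 + 3 + 12 = 18.
This cut is saturated, so no flow can exceed 18.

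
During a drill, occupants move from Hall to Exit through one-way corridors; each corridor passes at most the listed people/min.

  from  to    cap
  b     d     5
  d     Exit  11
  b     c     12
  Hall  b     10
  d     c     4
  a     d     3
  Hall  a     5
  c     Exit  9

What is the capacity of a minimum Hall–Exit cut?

13

Augment Hall→a→d→Exit: bottleneck 3, flow now 3.
Augment Hall→b→c→Exit: bottleneck 9, flow now 12.
Augment Hall→b→d→Exit: bottleneck 1, flow now 13.
No augmenting path remains; maximum flow = 13.
By max-flow min-cut, the minimum cut capacity equals the max flow.
In the residual graph, reachable from Hall: {Hall, a}.
Min-cut edges: Hall→b (10), a→d (3); capacity 10 + 3 = 13.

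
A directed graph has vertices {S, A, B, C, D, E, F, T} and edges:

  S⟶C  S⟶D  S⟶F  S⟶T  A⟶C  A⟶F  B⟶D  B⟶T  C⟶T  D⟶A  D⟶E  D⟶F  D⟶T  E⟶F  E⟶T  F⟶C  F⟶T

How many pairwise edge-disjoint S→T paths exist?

Assign every edge capacity 1; by Menger, the answer equals the max flow.
Path S→T (+1); total 1.
Path S→C→T (+1); total 2.
Path S→D→T (+1); total 3.
Path S→F→T (+1); total 4.
No residual S→T path; max flow = 4.
Certifying cut of size 4: {S→C, S→D, S→F, S→T}.

4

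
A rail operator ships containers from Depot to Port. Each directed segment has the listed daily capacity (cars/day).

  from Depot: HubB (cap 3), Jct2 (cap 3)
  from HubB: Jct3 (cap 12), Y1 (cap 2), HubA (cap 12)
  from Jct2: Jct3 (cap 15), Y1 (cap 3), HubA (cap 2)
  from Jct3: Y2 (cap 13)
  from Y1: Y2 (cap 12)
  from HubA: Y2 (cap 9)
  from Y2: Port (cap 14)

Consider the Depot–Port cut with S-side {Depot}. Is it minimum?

Yes — it is a minimum cut (capacity 6).

Given cut capacity: 3 + 3 = 6.
Augment Depot→HubB→Jct3→Y2→Port: bottleneck 3, flow now 3.
Augment Depot→Jct2→Jct3→Y2→Port: bottleneck 3, flow now 6.
No augmenting path remains; maximum flow = 6.
Cut capacity 6 equals the max flow, so it is a minimum cut.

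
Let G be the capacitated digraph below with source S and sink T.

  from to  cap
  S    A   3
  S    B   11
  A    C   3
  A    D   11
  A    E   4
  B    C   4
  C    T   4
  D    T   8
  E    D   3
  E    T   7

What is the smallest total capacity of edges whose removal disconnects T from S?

Augment S→A→C→T: bottleneck 3, flow now 3.
Augment S→B→C→T: bottleneck 1, flow now 4.
Augment S→B→C→A→D→T: bottleneck 3, flow now 7. (uses reverse residual edge)
No augmenting path remains; maximum flow = 7.
By max-flow min-cut, the minimum cut capacity equals the max flow.
In the residual graph, reachable from S: {S, B}.
Min-cut edges: S→A (3), B→C (4); capacity 3 + 4 = 7.

7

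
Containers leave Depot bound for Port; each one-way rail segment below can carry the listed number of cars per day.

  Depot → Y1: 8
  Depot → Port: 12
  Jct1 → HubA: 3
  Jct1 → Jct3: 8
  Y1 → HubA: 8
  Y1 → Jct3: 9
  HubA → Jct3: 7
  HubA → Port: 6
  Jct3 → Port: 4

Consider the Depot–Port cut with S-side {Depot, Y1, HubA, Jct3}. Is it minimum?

No — its capacity is 22, but the minimum cut has capacity 20.

Given cut capacity: 12 + 6 + 4 = 22.
Augment Depot→Port: bottleneck 12, flow now 12.
Augment Depot→Y1→HubA→Port: bottleneck 6, flow now 18.
Augment Depot→Y1→Jct3→Port: bottleneck 2, flow now 20.
No augmenting path remains; maximum flow = 20.
In the residual graph, reachable from Depot: {Depot}.
Min-cut edges: Depot→Y1 (8), Depot→Port (12); capacity 8 + 12 = 20.
Cut capacity 22 exceeds the max flow 20, so it is not minimum.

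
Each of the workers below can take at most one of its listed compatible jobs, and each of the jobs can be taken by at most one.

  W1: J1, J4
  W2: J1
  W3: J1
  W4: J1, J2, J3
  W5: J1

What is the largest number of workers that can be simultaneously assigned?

3

Unit-capacity flow: source→left, listed edges, right→sink; max matching = max flow.
Augmenting path W1→J1 (+1); matched 1.
Augmenting path W4→J2 (+1); matched 2.
Augmenting path W2→J1→W1→J4 (+1); matched 3.
No augmenting path remains; maximum matching = 3.
König certificate: {W1, W4, J1} is a vertex cover of size 3 (every listed pair touches it), so no matching can be larger.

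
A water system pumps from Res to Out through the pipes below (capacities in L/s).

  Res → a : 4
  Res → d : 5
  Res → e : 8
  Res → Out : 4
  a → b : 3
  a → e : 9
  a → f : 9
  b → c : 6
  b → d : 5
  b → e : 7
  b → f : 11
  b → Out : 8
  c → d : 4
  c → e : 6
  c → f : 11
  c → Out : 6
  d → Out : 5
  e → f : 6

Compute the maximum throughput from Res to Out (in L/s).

Augment Res→Out: bottleneck 4, flow now 4.
Augment Res→d→Out: bottleneck 5, flow now 9.
Augment Res→a→b→Out: bottleneck 3, flow now 12.
No augmenting path remains; maximum flow = 12.
In the residual graph, reachable from Res: {Res, a, e, f}.
Min-cut edges: Res→d (5), Res→Out (4), a→b (3); capacity 5 + 4 + 3 = 12.
This cut is saturated, so no flow can exceed 12.

12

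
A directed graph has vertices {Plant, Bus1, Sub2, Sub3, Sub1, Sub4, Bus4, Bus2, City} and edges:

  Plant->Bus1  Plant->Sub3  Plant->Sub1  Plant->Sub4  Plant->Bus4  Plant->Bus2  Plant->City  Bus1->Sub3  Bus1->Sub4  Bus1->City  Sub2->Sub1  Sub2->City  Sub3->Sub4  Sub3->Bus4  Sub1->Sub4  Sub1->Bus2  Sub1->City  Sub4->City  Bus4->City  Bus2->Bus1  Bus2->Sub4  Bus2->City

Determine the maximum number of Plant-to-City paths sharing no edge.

6

Assign every edge capacity 1; by Menger, the answer equals the max flow.
Path Plant→City (+1); total 1.
Path Plant→Bus1→City (+1); total 2.
Path Plant→Sub1→City (+1); total 3.
Path Plant→Sub4→City (+1); total 4.
Path Plant→Bus4→City (+1); total 5.
Path Plant→Bus2→City (+1); total 6.
No residual Plant→City path; max flow = 6.
Certifying cut of size 6: {Bus4→City, Plant→Bus1, Plant→Bus2, Plant→City, Plant→Sub1, Sub4→City}.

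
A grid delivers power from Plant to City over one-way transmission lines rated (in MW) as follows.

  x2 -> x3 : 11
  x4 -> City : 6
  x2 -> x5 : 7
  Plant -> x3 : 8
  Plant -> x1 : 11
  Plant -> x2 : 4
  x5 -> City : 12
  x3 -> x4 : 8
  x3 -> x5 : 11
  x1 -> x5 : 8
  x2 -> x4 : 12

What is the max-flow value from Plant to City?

18

Augment Plant→x1→x5→City: bottleneck 8, flow now 8.
Augment Plant→x2→x4→City: bottleneck 4, flow now 12.
Augment Plant→x3→x4→City: bottleneck 2, flow now 14.
Augment Plant→x3→x5→City: bottleneck 4, flow now 18.
No augmenting path remains; maximum flow = 18.
In the residual graph, reachable from Plant: {Plant, x1, x2, x3, x4, x5}.
Min-cut edges: x4→City (6), x5→City (12); capacity 6 + 12 = 18.
This cut is saturated, so no flow can exceed 18.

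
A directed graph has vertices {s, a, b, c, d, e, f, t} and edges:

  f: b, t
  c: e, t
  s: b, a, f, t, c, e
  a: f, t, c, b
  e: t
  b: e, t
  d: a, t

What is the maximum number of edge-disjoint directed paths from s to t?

6

Assign every edge capacity 1; by Menger, the answer equals the max flow.
Path s→t (+1); total 1.
Path s→a→t (+1); total 2.
Path s→b→t (+1); total 3.
Path s→c→t (+1); total 4.
Path s→e→t (+1); total 5.
Path s→f→t (+1); total 6.
No residual s→t path; max flow = 6.
Certifying cut of size 6: {s→a, s→b, s→c, s→e, s→f, s→t}.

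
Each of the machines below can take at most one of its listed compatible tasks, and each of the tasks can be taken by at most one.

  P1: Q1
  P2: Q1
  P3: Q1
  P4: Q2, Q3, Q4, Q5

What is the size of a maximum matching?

Unit-capacity flow: source→left, listed edges, right→sink; max matching = max flow.
Augmenting path P1→Q1 (+1); matched 1.
Augmenting path P4→Q2 (+1); matched 2.
No augmenting path remains; maximum matching = 2.
König certificate: {P4, Q1} is a vertex cover of size 2 (every listed pair touches it), so no matching can be larger.

2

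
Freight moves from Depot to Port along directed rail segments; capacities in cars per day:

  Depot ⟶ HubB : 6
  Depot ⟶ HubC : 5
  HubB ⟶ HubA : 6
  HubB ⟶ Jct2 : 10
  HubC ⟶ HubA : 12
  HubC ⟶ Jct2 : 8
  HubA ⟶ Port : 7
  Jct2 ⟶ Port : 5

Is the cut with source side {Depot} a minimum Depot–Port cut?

Yes — it is a minimum cut (capacity 11).

Given cut capacity: 6 + 5 = 11.
Augment Depot→HubB→HubA→Port: bottleneck 6, flow now 6.
Augment Depot→HubC→HubA→Port: bottleneck 1, flow now 7.
Augment Depot→HubC→Jct2→Port: bottleneck 4, flow now 11.
No augmenting path remains; maximum flow = 11.
Cut capacity 11 equals the max flow, so it is a minimum cut.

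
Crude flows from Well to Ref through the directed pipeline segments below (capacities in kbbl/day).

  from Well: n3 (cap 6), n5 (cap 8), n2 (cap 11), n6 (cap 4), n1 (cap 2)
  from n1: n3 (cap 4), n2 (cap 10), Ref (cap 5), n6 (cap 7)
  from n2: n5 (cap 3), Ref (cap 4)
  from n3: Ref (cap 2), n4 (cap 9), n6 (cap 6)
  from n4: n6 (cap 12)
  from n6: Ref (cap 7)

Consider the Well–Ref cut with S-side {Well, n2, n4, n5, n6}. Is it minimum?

No — its capacity is 19, but the minimum cut has capacity 15.

Given cut capacity: 2 + 6 + 4 + 7 = 19.
Augment Well→n1→Ref: bottleneck 2, flow now 2.
Augment Well→n2→Ref: bottleneck 4, flow now 6.
Augment Well→n3→Ref: bottleneck 2, flow now 8.
Augment Well→n6→Ref: bottleneck 4, flow now 12.
Augment Well→n3→n6→Ref: bottleneck 3, flow now 15.
No augmenting path remains; maximum flow = 15.
In the residual graph, reachable from Well: {Well, n2, n3, n4, n5, n6}.
Min-cut edges: Well→n1 (2), n2→Ref (4), n3→Ref (2), n6→Ref (7); capacity 2 + 4 + 2 + 7 = 15.
Cut capacity 19 exceeds the max flow 15, so it is not minimum.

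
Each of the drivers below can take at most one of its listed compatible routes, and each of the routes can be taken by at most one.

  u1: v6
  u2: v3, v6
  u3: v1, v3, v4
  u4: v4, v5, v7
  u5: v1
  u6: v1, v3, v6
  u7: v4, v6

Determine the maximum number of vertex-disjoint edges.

5

Unit-capacity flow: source→left, listed edges, right→sink; max matching = max flow.
Augmenting path u1→v6 (+1); matched 1.
Augmenting path u2→v3 (+1); matched 2.
Augmenting path u3→v1 (+1); matched 3.
Augmenting path u4→v4 (+1); matched 4.
Augmenting path u7→v4→u4→v5 (+1); matched 5.
No augmenting path remains; maximum matching = 5.
König certificate: {u4, v1, v3, v4, v6} is a vertex cover of size 5 (every listed pair touches it), so no matching can be larger.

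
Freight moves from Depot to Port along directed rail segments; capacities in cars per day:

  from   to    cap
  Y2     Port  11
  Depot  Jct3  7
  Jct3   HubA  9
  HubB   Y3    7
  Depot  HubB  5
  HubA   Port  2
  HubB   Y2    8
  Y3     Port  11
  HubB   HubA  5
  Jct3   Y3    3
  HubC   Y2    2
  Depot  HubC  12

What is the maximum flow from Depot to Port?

12

Augment Depot→Jct3→Y3→Port: bottleneck 3, flow now 3.
Augment Depot→Jct3→HubA→Port: bottleneck 2, flow now 5.
Augment Depot→HubC→Y2→Port: bottleneck 2, flow now 7.
Augment Depot→HubB→Y3→Port: bottleneck 5, flow now 12.
No augmenting path remains; maximum flow = 12.
In the residual graph, reachable from Depot: {Depot, Jct3, HubC, HubA}.
Min-cut edges: Depot→HubB (5), Jct3→Y3 (3), HubC→Y2 (2), HubA→Port (2); capacity 5 + 3 + 2 + 2 = 12.
This cut is saturated, so no flow can exceed 12.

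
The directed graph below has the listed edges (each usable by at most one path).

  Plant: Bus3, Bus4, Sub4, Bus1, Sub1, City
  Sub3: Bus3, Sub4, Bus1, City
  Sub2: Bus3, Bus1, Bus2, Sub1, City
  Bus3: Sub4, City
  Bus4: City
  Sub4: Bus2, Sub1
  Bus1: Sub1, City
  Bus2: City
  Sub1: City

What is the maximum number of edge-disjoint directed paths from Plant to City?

6

Assign every edge capacity 1; by Menger, the answer equals the max flow.
Path Plant→City (+1); total 1.
Path Plant→Bus3→City (+1); total 2.
Path Plant→Bus4→City (+1); total 3.
Path Plant→Bus1→City (+1); total 4.
Path Plant→Sub1→City (+1); total 5.
Path Plant→Sub4→Bus2→City (+1); total 6.
No residual Plant→City path; max flow = 6.
Certifying cut of size 6: {Plant→Bus1, Plant→Bus3, Plant→Bus4, Plant→City, Plant→Sub1, Plant→Sub4}.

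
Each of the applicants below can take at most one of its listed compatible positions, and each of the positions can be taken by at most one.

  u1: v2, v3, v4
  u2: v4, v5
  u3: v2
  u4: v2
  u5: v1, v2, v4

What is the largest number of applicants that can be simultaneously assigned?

4

Unit-capacity flow: source→left, listed edges, right→sink; max matching = max flow.
Augmenting path u1→v2 (+1); matched 1.
Augmenting path u2→v4 (+1); matched 2.
Augmenting path u5→v1 (+1); matched 3.
Augmenting path u3→v2→u1→v3 (+1); matched 4.
No augmenting path remains; maximum matching = 4.
König certificate: {u1, u2, u5, v2} is a vertex cover of size 4 (every listed pair touches it), so no matching can be larger.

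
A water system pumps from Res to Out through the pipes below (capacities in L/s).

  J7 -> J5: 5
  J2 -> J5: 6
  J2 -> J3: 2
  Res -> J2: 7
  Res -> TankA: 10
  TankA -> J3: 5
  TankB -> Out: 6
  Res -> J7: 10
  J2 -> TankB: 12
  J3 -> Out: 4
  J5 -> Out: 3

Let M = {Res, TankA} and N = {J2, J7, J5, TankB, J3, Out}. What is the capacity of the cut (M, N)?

22

Edges leaving {Res, TankA}: Res→J2 (7), Res→J7 (10), TankA→J3 (5).
Cut capacity = 7 + 10 + 5 = 22.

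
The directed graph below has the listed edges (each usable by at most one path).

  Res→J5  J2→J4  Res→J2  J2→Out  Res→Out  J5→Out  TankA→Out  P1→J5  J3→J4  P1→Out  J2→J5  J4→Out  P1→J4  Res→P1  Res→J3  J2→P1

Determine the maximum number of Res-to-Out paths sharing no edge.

Assign every edge capacity 1; by Menger, the answer equals the max flow.
Path Res→Out (+1); total 1.
Path Res→J2→Out (+1); total 2.
Path Res→J5→Out (+1); total 3.
Path Res→P1→Out (+1); total 4.
Path Res→J3→J4→Out (+1); total 5.
No residual Res→Out path; max flow = 5.
Certifying cut of size 5: {Res→J2, Res→J3, Res→J5, Res→Out, Res→P1}.

5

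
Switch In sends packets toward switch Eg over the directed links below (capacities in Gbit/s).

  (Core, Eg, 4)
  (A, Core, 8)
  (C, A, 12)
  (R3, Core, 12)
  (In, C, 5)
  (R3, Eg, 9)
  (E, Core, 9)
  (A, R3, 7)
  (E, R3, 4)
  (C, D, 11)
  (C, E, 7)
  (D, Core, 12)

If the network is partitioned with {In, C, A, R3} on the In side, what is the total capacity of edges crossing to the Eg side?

47

Edges leaving {In, C, A, R3}: C→D (11), C→E (7), A→Core (8), R3→Core (12), R3→Eg (9).
Cut capacity = 11 + 7 + 8 + 12 + 9 = 47.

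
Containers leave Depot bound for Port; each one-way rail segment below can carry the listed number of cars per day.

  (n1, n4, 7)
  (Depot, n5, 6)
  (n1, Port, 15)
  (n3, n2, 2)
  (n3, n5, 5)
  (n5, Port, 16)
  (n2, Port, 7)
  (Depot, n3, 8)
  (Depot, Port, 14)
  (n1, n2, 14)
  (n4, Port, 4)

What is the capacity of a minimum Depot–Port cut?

Augment Depot→Port: bottleneck 14, flow now 14.
Augment Depot→n5→Port: bottleneck 6, flow now 20.
Augment Depot→n3→n2→Port: bottleneck 2, flow now 22.
Augment Depot→n3→n5→Port: bottleneck 5, flow now 27.
No augmenting path remains; maximum flow = 27.
By max-flow min-cut, the minimum cut capacity equals the max flow.
In the residual graph, reachable from Depot: {Depot, n3}.
Min-cut edges: Depot→n5 (6), Depot→Port (14), n3→n2 (2), n3→n5 (5); capacity 6 + 14 + 2 + 5 = 27.

27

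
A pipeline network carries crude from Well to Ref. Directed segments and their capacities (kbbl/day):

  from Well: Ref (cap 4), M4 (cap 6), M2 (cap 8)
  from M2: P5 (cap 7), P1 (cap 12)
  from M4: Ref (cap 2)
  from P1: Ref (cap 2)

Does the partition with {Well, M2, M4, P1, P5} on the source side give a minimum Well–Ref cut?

Given cut capacity: 4 + 2 + 2 = 8.
Augment Well→Ref: bottleneck 4, flow now 4.
Augment Well→M4→Ref: bottleneck 2, flow now 6.
Augment Well→M2→P1→Ref: bottleneck 2, flow now 8.
No augmenting path remains; maximum flow = 8.
Cut capacity 8 equals the max flow, so it is a minimum cut.

Yes — it is a minimum cut (capacity 8).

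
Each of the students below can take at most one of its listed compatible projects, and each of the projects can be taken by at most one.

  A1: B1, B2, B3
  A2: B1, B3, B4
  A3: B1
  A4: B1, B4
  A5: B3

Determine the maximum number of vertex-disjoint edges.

Unit-capacity flow: source→left, listed edges, right→sink; max matching = max flow.
Augmenting path A1→B1 (+1); matched 1.
Augmenting path A2→B3 (+1); matched 2.
Augmenting path A4→B4 (+1); matched 3.
Augmenting path A3→B1→A1→B2 (+1); matched 4.
No augmenting path remains; maximum matching = 4.
König certificate: {A1, B1, B3, B4} is a vertex cover of size 4 (every listed pair touches it), so no matching can be larger.

4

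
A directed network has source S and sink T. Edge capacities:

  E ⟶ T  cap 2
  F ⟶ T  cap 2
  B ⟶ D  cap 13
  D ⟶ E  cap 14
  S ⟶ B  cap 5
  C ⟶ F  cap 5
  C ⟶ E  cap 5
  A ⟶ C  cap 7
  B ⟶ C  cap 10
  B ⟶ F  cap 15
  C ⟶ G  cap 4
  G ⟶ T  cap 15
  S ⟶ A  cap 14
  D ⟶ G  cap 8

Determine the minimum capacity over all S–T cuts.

12

Augment S→B→F→T: bottleneck 2, flow now 2.
Augment S→A→C→E→T: bottleneck 2, flow now 4.
Augment S→A→C→G→T: bottleneck 4, flow now 8.
Augment S→B→D→G→T: bottleneck 3, flow now 11.
Augment S→A→C→F→B→D→G→T: bottleneck 1, flow now 12. (uses reverse residual edge)
No augmenting path remains; maximum flow = 12.
By max-flow min-cut, the minimum cut capacity equals the max flow.
In the residual graph, reachable from S: {S, A}.
Min-cut edges: S→B (5), A→C (7); capacity 5 + 7 = 12.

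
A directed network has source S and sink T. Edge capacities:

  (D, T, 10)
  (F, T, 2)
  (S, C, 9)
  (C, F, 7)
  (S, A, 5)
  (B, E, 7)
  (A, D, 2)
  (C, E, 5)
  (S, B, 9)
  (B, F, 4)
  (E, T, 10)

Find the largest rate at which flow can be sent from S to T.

Augment S→A→D→T: bottleneck 2, flow now 2.
Augment S→B→E→T: bottleneck 7, flow now 9.
Augment S→B→F→T: bottleneck 2, flow now 11.
Augment S→C→E→T: bottleneck 3, flow now 14.
No augmenting path remains; maximum flow = 14.
In the residual graph, reachable from S: {S, A, B, C, E, F}.
Min-cut edges: A→D (2), E→T (10), F→T (2); capacity 2 + 10 + 2 = 14.
This cut is saturated, so no flow can exceed 14.

14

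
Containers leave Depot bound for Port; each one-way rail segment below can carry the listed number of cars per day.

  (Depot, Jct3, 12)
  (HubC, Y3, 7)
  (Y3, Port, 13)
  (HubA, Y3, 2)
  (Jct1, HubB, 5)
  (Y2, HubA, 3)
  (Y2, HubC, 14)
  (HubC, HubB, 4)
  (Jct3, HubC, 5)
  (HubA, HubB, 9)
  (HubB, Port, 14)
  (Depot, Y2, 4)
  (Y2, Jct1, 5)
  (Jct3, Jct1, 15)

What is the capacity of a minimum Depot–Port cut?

14

Augment Depot→Y2→HubA→Y3→Port: bottleneck 2, flow now 2.
Augment Depot→Y2→HubA→HubB→Port: bottleneck 1, flow now 3.
Augment Depot→Y2→HubC→Y3→Port: bottleneck 1, flow now 4.
Augment Depot→Jct3→HubC→Y3→Port: bottleneck 5, flow now 9.
Augment Depot→Jct3→Jct1→HubB→Port: bottleneck 5, flow now 14.
No augmenting path remains; maximum flow = 14.
By max-flow min-cut, the minimum cut capacity equals the max flow.
In the residual graph, reachable from Depot: {Depot, Jct3, Jct1}.
Min-cut edges: Depot→Y2 (4), Jct3→HubC (5), Jct1→HubB (5); capacity 4 + 5 + 5 = 14.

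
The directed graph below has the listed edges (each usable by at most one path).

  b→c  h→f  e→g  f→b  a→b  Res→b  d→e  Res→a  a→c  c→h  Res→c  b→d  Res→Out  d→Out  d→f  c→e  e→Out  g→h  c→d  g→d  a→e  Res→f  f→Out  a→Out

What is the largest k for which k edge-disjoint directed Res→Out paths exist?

Assign every edge capacity 1; by Menger, the answer equals the max flow.
Path Res→Out (+1); total 1.
Path Res→a→Out (+1); total 2.
Path Res→f→Out (+1); total 3.
Path Res→b→d→Out (+1); total 4.
Path Res→c→e→Out (+1); total 5.
No residual Res→Out path; max flow = 5.
Certifying cut of size 5: {Res→Out, Res→a, Res→b, Res→c, Res→f}.

5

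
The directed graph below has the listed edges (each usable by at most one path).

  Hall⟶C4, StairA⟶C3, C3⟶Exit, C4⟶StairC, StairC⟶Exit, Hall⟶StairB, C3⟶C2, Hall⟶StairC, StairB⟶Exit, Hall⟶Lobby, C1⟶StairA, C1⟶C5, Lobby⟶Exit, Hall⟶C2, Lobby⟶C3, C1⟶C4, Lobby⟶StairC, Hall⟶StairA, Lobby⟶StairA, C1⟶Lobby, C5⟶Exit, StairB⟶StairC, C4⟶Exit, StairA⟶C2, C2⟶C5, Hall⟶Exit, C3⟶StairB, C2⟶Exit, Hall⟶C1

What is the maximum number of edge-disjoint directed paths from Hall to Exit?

Assign every edge capacity 1; by Menger, the answer equals the max flow.
Path Hall→Exit (+1); total 1.
Path Hall→C2→Exit (+1); total 2.
Path Hall→StairB→Exit (+1); total 3.
Path Hall→Lobby→Exit (+1); total 4.
Path Hall→C4→Exit (+1); total 5.
Path Hall→StairC→Exit (+1); total 6.
Path Hall→StairA→C3→Exit (+1); total 7.
Path Hall→C1→C5→Exit (+1); total 8.
No residual Hall→Exit path; max flow = 8.
Certifying cut of size 8: {Hall→C1, Hall→C2, Hall→C4, Hall→Exit, Hall→Lobby, Hall→StairA, Hall→StairB, Hall→StairC}.

8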